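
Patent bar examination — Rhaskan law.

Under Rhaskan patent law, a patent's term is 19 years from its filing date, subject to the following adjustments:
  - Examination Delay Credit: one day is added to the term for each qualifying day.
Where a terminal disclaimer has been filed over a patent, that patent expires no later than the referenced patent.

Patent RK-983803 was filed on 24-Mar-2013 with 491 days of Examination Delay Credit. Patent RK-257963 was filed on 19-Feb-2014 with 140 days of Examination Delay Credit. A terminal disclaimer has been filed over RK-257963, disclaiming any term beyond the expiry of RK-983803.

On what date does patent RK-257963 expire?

July 9, 2033

Natural term of RK-257963:
  Base: filing + 19 years → 19 February 2033.
  Examination Delay Credit: +140 days → 9 July 2033.
Expiry of referenced patent RK-983803:
  Base: filing + 19 years → 24 March 2032.
  Examination Delay Credit: +491 days → 28 July 2033.
Terminal disclaimer: RK-257963 expires on the earlier of 9 July 2033 and 28 July 2033.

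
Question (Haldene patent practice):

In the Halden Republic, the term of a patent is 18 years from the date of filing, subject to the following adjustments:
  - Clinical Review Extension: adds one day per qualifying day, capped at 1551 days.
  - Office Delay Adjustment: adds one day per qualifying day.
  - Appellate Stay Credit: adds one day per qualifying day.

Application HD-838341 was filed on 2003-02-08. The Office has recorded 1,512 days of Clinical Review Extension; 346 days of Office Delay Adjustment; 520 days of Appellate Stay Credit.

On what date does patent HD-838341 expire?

2027-08-14

Base term: filing date + 18 years → 8 February 2021.
Clinical Review Extension: 1512 days (within the 1551-day cap) → +1512 days → 31 March 2025.
Office Delay Adjustment: +346 days → 12 March 2026.
Appellate Stay Credit: +520 days → 14 August 2027.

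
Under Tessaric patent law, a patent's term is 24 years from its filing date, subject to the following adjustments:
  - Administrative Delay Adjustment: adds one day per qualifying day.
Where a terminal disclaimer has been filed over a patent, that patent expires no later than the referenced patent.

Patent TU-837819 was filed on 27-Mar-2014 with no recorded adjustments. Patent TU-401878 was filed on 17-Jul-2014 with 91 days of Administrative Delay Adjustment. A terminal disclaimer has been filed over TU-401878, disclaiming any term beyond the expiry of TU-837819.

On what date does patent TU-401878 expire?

Natural term of TU-401878:
  Base: filing + 24 years → 17 July 2038.
  Administrative Delay Adjustment: +91 days → 16 October 2038.
Expiry of referenced patent TU-837819:
  Base: filing + 24 years → 27 March 2038.
Terminal disclaimer: TU-401878 expires on the earlier of 16 October 2038 and 27 March 2038.

March 27, 2038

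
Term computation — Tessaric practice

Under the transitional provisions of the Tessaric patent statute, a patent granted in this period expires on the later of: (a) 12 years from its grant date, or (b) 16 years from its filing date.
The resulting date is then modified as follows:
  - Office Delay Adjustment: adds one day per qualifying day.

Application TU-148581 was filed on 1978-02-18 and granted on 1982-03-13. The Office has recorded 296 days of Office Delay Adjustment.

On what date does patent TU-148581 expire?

(a) grant + 12 years → 13 March 1994.
(b) filing + 16 years → 18 February 1994.
Later of the two: 13 March 1994.
Office Delay Adjustment: +296 days → 3 January 1995.

1995-01-03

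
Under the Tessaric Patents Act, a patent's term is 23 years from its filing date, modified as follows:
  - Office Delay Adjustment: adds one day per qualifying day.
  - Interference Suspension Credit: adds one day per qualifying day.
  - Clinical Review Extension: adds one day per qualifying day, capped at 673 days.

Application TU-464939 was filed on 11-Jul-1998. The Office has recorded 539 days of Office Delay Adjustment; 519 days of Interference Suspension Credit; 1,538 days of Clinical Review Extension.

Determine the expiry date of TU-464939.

April 7, 2026

Base term: filing date + 23 years → 11 July 2021.
Office Delay Adjustment: +539 days → 1 January 2023.
Interference Suspension Credit: +519 days → 3 June 2024.
Clinical Review Extension: 1538 days claimed exceeds the 673-day cap, so +673 days → 7 April 2026.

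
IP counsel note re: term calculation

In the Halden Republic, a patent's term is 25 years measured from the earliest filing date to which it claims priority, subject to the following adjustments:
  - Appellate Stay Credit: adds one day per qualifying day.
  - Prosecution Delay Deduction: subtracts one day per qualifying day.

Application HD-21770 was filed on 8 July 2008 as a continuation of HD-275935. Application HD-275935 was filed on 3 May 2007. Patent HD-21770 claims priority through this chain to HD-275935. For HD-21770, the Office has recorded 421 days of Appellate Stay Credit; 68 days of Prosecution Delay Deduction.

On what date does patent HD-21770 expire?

April 21, 2033

Earliest priority filing: 3 May 2007.
Base term: 3 May 2007 + 25 years → 3 May 2032.
Appellate Stay Credit: +421 days → 28 June 2033.
Prosecution Delay Deduction: −68 days → 21 April 2033.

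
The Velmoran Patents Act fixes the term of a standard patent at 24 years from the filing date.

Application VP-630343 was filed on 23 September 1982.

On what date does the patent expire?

September 23, 2006

Filing date + 24 years → 23 September 2006.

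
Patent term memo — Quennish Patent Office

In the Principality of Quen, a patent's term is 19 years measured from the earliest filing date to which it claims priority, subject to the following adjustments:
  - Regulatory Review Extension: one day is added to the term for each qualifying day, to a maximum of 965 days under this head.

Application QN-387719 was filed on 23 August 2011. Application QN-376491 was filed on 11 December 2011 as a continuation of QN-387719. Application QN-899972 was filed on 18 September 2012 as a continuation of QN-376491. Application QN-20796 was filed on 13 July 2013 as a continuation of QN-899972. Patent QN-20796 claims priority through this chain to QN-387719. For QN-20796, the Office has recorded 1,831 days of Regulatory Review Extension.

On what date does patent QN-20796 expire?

Earliest priority filing: 23 August 2011.
Base term: 23 August 2011 + 19 years → 23 August 2030.
Regulatory Review Extension: 1831 days claimed exceeds the 965-day cap, so +965 days → 14 April 2033.

April 14, 2033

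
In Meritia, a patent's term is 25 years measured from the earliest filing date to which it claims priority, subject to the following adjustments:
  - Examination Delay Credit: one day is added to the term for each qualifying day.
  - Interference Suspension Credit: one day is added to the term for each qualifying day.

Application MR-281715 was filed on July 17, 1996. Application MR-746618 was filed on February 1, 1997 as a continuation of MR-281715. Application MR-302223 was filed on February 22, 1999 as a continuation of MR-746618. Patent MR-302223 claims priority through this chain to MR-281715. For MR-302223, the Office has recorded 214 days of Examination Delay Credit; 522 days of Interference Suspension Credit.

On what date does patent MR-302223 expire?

Earliest priority filing: 17 July 1996.
Base term: 17 July 1996 + 25 years → 17 July 2021.
Examination Delay Credit: +214 days → 16 February 2022.
Interference Suspension Credit: +522 days → 23 July 2023.

2023-07-23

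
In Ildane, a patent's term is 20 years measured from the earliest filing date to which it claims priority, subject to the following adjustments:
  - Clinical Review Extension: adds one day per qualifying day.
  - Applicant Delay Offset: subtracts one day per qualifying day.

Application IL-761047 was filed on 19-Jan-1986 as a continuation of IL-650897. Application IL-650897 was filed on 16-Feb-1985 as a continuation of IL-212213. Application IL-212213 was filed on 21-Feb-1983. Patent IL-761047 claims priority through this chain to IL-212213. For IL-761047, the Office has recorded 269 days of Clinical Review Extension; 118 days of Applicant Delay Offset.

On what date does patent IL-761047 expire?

Earliest priority filing: 21 February 1983.
Base term: 21 February 1983 + 20 years → 21 February 2003.
Clinical Review Extension: +269 days → 17 November 2003.
Applicant Delay Offset: −118 days → 22 July 2003.

July 22, 2003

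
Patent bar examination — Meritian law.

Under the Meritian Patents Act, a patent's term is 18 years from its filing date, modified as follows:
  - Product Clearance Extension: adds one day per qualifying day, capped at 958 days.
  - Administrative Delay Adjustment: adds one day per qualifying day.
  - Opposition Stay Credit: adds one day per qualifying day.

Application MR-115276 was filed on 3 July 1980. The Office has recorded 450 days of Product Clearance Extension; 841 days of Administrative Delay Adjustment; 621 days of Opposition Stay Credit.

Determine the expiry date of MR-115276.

Base term: filing date + 18 years → 3 July 1998.
Product Clearance Extension: 450 days (within the 958-day cap) → +450 days → 26 September 1999.
Administrative Delay Adjustment: +841 days → 14 January 2002.
Opposition Stay Credit: +621 days → 27 September 2003.

2003-09-27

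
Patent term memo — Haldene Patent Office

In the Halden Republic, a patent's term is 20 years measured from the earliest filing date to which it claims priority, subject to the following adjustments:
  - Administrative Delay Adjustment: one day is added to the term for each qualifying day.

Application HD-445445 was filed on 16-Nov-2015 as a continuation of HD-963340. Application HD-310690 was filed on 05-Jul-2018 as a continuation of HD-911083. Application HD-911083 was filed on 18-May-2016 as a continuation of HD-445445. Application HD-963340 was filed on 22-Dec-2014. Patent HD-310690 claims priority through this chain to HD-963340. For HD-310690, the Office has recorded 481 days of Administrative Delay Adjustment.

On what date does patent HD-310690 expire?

Earliest priority filing: 22 December 2014.
Base term: 22 December 2014 + 20 years → 22 December 2034.
Administrative Delay Adjustment: +481 days → 16 April 2036.

April 16, 2036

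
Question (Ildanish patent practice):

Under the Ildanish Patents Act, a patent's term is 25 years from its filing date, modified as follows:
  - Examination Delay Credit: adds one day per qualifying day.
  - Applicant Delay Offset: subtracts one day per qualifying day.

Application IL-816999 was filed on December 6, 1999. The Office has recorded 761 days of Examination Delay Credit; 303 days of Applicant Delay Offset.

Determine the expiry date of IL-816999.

Base term: filing date + 25 years → 6 December 2024.
Examination Delay Credit: +761 days → 6 January 2027.
Applicant Delay Offset: −303 days → 9 March 2026.

March 9, 2026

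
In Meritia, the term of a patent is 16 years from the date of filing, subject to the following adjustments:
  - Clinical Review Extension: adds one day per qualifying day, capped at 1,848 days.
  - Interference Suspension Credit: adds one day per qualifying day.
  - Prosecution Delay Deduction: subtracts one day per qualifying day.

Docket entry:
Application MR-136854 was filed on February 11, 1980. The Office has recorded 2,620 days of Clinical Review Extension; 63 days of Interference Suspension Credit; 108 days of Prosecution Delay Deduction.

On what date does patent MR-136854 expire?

Base term: filing date + 16 years → 11 February 1996.
Clinical Review Extension: 2620 days claimed exceeds the 1848-day cap, so +1848 days → 4 March 2001.
Interference Suspension Credit: +63 days → 6 May 2001.
Prosecution Delay Deduction: −108 days → 18 January 2001.

2001-01-18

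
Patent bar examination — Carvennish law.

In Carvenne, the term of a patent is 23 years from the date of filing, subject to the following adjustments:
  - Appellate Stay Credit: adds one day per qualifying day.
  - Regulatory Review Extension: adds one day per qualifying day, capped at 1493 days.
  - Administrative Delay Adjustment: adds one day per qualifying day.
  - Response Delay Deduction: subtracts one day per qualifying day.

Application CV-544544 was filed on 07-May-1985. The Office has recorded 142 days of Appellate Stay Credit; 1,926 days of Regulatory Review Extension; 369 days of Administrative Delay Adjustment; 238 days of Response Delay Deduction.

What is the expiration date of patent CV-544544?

Base term: filing date + 23 years → 7 May 2008.
Appellate Stay Credit: +142 days → 26 September 2008.
Regulatory Review Extension: 1926 days claimed exceeds the 1493-day cap, so +1493 days → 28 October 2012.
Administrative Delay Adjustment: +369 days → 1 November 2013.
Response Delay Deduction: −238 days → 8 March 2013.

March 8, 2013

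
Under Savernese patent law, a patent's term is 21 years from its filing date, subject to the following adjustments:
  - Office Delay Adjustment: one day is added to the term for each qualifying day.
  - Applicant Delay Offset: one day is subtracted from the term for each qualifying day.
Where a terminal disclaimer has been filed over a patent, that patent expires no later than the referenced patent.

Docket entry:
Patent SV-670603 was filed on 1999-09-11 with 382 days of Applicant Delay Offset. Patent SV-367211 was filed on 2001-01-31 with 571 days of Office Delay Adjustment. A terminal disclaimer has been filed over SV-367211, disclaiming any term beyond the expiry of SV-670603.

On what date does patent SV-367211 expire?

2019-08-26

Natural term of SV-367211:
  Base: filing + 21 years → 31 January 2022.
  Office Delay Adjustment: +571 days → 25 August 2023.
Expiry of referenced patent SV-670603:
  Base: filing + 21 years → 11 September 2020.
  Applicant Delay Offset: −382 days → 26 August 2019.
Terminal disclaimer: SV-367211 expires on the earlier of 25 August 2023 and 26 August 2019.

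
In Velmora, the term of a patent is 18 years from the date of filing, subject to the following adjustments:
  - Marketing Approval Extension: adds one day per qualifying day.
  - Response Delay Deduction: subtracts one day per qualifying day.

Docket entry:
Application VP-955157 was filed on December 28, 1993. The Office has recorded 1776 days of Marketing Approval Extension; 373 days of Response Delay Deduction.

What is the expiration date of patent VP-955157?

Base term: filing date + 18 years → 28 December 2011.
Marketing Approval Extension: +1776 days → 7 November 2016.
Response Delay Deduction: −373 days → 31 October 2015.

2015-10-31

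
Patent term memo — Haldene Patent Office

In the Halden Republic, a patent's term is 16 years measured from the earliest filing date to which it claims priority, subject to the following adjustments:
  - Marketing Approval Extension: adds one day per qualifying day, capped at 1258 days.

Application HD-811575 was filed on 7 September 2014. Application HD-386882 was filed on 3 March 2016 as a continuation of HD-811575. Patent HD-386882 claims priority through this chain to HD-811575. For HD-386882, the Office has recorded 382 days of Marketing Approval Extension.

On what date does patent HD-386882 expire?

Earliest priority filing: 7 September 2014.
Base term: 7 September 2014 + 16 years → 7 September 2030.
Marketing Approval Extension: 382 days (within the 1258-day cap) → +382 days → 24 September 2031.

September 24, 2031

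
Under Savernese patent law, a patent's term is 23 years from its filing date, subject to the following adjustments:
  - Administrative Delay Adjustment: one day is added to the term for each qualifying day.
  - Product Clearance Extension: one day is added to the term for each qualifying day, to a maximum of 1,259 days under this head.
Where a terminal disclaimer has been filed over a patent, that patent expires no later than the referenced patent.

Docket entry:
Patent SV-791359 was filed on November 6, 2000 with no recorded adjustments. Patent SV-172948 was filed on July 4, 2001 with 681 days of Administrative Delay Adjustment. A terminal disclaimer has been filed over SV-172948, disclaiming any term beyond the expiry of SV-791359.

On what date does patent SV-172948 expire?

Natural term of SV-172948:
  Base: filing + 23 years → 4 July 2024.
  Administrative Delay Adjustment: +681 days → 16 May 2026.
Expiry of referenced patent SV-791359:
  Base: filing + 23 years → 6 November 2023.
Terminal disclaimer: SV-172948 expires on the earlier of 16 May 2026 and 6 November 2023.

November 6, 2023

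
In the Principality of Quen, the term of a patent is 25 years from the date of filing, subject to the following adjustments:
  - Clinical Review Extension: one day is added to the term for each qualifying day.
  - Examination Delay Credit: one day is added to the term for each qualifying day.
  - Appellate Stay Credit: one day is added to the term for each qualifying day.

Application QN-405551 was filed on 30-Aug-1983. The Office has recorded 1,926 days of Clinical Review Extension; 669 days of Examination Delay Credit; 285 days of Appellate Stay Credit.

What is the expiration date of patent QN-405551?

Base term: filing date + 25 years → 30 August 2008.
Clinical Review Extension: +1926 days → 8 December 2013.
Examination Delay Credit: +669 days → 8 October 2015.
Appellate Stay Credit: +285 days → 19 July 2016.

2016-07-19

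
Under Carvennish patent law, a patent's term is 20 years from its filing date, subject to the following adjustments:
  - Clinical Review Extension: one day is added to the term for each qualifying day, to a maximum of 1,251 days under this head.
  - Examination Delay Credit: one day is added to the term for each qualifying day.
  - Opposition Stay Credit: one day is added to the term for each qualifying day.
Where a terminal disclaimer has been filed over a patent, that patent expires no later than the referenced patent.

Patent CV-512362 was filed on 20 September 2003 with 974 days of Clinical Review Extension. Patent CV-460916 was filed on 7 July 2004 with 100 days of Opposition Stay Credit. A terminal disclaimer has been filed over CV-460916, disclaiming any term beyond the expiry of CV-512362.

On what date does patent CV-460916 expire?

Natural term of CV-460916:
  Base: filing + 20 years → 7 July 2024.
  Opposition Stay Credit: +100 days → 15 October 2024.
Expiry of referenced patent CV-512362:
  Base: filing + 20 years → 20 September 2023.
  Clinical Review Extension: 974 days (within the 1251-day cap) → +974 days → 21 May 2026.
Terminal disclaimer: CV-460916 expires on the earlier of 15 October 2024 and 21 May 2026.

October 15, 2024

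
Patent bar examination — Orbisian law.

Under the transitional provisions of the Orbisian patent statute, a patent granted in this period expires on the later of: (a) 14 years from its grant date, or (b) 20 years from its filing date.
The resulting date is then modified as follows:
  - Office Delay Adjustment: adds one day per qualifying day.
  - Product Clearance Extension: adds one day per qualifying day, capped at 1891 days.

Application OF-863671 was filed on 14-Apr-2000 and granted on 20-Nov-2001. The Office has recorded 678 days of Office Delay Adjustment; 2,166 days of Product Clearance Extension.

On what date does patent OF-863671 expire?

April 27, 2027

(a) grant + 14 years → 20 November 2015.
(b) filing + 20 years → 14 April 2020.
Later of the two: 14 April 2020.
Office Delay Adjustment: +678 days → 21 February 2022.
Product Clearance Extension: 2166 days claimed exceeds the 1891-day cap, so +1891 days → 27 April 2027.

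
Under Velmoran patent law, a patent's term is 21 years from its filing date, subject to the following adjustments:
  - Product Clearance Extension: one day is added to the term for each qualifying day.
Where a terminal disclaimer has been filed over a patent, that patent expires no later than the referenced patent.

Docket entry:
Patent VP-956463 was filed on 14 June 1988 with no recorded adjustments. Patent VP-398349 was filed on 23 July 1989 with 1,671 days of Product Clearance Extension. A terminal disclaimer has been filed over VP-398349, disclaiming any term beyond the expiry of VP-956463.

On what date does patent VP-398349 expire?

June 14, 2009

Natural term of VP-398349:
  Base: filing + 21 years → 23 July 2010.
  Product Clearance Extension: +1671 days → 18 February 2015.
Expiry of referenced patent VP-956463:
  Base: filing + 21 years → 14 June 2009.
Terminal disclaimer: VP-398349 expires on the earlier of 18 February 2015 and 14 June 2009.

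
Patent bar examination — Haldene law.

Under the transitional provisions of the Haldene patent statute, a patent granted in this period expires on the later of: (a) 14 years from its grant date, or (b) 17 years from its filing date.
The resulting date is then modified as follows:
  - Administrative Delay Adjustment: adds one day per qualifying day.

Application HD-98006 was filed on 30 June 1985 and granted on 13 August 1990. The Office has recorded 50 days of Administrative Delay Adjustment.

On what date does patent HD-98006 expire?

October 2, 2004

(a) grant + 14 years → 13 August 2004.
(b) filing + 17 years → 30 June 2002.
Later of the two: 13 August 2004.
Administrative Delay Adjustment: +50 days → 2 October 2004.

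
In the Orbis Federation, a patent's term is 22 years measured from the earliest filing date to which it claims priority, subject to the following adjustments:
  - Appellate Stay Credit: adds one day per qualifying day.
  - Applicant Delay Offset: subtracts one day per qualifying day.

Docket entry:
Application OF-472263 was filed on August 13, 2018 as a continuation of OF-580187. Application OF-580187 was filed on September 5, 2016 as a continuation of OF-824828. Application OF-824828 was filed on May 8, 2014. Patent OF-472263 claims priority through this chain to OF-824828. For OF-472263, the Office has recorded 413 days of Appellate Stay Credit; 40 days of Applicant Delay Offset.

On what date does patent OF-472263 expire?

Earliest priority filing: 8 May 2014.
Base term: 8 May 2014 + 22 years → 8 May 2036.
Appellate Stay Credit: +413 days → 25 June 2037.
Applicant Delay Offset: −40 days → 16 May 2037.

2037-05-16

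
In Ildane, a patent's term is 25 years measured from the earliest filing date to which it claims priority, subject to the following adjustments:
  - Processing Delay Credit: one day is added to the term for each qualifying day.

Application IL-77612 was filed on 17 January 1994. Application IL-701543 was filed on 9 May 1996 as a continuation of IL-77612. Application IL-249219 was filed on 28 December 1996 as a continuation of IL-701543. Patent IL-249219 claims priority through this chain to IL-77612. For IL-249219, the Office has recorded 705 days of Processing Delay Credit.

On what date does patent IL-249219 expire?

Earliest priority filing: 17 January 1994.
Base term: 17 January 1994 + 25 years → 17 January 2019.
Processing Delay Credit: +705 days → 22 December 2020.

2020-12-22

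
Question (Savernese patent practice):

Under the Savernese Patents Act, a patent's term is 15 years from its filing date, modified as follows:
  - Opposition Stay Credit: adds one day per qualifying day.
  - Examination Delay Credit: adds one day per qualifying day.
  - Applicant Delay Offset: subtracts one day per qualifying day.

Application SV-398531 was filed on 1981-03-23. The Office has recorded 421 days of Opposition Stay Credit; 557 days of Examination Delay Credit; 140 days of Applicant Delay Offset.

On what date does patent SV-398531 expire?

1998-07-09

Base term: filing date + 15 years → 23 March 1996.
Opposition Stay Credit: +421 days → 18 May 1997.
Examination Delay Credit: +557 days → 26 November 1998.
Applicant Delay Offset: −140 days → 9 July 1998.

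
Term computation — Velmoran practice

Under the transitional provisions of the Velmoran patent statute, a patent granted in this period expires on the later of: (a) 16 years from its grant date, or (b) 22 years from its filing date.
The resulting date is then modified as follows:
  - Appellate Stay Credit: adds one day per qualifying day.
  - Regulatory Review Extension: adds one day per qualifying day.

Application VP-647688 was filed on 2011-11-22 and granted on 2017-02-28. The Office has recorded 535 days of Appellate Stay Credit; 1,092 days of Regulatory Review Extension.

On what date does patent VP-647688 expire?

(a) grant + 16 years → 28 February 2033.
(b) filing + 22 years → 22 November 2033.
Later of the two: 22 November 2033.
Appellate Stay Credit: +535 days → 11 May 2035.
Regulatory Review Extension: +1092 days → 7 May 2038.

May 7, 2038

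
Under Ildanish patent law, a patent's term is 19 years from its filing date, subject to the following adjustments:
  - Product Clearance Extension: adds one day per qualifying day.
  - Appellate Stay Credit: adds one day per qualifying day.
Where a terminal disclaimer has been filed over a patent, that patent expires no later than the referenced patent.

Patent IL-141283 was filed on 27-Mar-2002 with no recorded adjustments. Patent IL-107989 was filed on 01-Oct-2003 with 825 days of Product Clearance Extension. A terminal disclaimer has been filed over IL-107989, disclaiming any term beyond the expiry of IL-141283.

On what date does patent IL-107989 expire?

Natural term of IL-107989:
  Base: filing + 19 years → 1 October 2022.
  Product Clearance Extension: +825 days → 3 January 2025.
Expiry of referenced patent IL-141283:
  Base: filing + 19 years → 27 March 2021.
Terminal disclaimer: IL-107989 expires on the earlier of 3 January 2025 and 27 March 2021.

March 27, 2021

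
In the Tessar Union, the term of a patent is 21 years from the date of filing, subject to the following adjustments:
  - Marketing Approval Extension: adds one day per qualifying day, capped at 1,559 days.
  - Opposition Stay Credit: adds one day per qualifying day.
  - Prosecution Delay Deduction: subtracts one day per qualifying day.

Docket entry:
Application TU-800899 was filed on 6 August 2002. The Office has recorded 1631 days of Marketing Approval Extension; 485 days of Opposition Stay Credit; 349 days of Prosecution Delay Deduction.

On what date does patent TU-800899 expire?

Base term: filing date + 21 years → 6 August 2023.
Marketing Approval Extension: 1631 days claimed exceeds the 1559-day cap, so +1559 days → 12 November 2027.
Opposition Stay Credit: +485 days → 11 March 2029.
Prosecution Delay Deduction: −349 days → 27 March 2028.

2028-03-27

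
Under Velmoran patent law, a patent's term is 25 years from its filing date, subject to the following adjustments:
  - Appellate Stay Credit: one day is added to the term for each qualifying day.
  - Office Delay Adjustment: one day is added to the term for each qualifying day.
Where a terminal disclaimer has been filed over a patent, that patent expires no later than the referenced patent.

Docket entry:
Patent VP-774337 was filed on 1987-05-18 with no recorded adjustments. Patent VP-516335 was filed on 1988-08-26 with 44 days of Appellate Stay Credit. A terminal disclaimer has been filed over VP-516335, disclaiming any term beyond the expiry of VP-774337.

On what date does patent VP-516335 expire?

2012-05-18

Natural term of VP-516335:
  Base: filing + 25 years → 26 August 2013.
  Appellate Stay Credit: +44 days → 9 October 2013.
Expiry of referenced patent VP-774337:
  Base: filing + 25 years → 18 May 2012.
Terminal disclaimer: VP-516335 expires on the earlier of 9 October 2013 and 18 May 2012.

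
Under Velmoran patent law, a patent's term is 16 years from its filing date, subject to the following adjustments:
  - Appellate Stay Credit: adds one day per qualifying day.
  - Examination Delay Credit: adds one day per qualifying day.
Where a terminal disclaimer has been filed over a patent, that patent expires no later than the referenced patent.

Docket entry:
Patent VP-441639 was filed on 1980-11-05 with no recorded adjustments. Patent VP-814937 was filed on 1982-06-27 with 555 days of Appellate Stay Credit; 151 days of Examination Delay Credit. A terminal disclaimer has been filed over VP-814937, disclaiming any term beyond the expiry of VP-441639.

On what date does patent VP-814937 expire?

Natural term of VP-814937:
  Base: filing + 16 years → 27 June 1998.
  Appellate Stay Credit: +555 days → 3 January 2000.
  Examination Delay Credit: +151 days → 2 June 2000.
Expiry of referenced patent VP-441639:
  Base: filing + 16 years → 5 November 1996.
Terminal disclaimer: VP-814937 expires on the earlier of 2 June 2000 and 5 November 1996.

1996-11-05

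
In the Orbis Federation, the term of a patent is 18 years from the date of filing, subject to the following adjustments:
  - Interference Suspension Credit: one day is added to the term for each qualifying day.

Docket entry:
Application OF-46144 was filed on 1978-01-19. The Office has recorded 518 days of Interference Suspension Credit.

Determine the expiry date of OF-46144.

Base term: filing date + 18 years → 19 January 1996.
Interference Suspension Credit: +518 days → 20 June 1997.

June 20, 1997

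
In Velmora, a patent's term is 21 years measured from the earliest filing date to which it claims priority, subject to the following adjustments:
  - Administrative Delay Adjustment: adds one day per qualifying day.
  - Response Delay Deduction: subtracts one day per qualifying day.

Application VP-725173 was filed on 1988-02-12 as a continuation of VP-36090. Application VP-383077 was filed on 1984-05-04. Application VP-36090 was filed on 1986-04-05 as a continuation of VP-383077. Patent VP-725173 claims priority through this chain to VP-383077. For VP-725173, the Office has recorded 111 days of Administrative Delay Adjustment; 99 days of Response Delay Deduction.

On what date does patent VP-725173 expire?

2005-05-16

Earliest priority filing: 4 May 1984.
Base term: 4 May 1984 + 21 years → 4 May 2005.
Administrative Delay Adjustment: +111 days → 23 August 2005.
Response Delay Deduction: −99 days → 16 May 2005.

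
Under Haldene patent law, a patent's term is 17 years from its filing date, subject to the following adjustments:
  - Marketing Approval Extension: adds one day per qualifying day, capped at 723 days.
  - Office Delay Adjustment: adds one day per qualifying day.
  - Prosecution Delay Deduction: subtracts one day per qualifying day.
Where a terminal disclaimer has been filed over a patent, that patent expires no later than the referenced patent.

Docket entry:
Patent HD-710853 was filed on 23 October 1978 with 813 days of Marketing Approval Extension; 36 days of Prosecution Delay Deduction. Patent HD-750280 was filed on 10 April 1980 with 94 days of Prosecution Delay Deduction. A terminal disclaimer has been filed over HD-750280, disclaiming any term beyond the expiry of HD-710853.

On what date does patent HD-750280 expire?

January 6, 1997

Natural term of HD-750280:
  Base: filing + 17 years → 10 April 1997.
  Prosecution Delay Deduction: −94 days → 6 January 1997.
Expiry of referenced patent HD-710853:
  Base: filing + 17 years → 23 October 1995.
  Marketing Approval Extension: 813 days claimed exceeds the 723-day cap, so +723 days → 15 October 1997.
  Prosecution Delay Deduction: −36 days → 9 September 1997.
Terminal disclaimer: HD-750280 expires on the earlier of 6 January 1997 and 9 September 1997.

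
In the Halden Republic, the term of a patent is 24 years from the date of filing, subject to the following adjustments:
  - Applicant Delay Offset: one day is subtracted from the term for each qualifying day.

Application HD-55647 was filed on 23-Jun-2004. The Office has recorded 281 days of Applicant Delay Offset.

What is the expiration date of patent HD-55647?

2027-09-16

Base term: filing date + 24 years → 23 June 2028.
Applicant Delay Offset: −281 days → 16 September 2027.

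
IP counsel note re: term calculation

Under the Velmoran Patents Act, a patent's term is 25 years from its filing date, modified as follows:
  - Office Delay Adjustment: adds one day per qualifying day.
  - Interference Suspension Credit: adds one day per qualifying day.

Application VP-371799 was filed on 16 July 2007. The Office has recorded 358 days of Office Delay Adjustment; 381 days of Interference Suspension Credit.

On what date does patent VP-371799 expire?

Base term: filing date + 25 years → 16 July 2032.
Office Delay Adjustment: +358 days → 9 July 2033.
Interference Suspension Credit: +381 days → 25 July 2034.

July 25, 2034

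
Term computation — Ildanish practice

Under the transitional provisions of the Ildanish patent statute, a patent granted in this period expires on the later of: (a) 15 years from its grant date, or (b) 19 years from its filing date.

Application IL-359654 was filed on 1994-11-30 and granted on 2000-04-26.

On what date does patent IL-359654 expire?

2015-04-26

(a) grant + 15 years → 26 April 2015.
(b) filing + 19 years → 30 November 2013.
Later of the two: 26 April 2015.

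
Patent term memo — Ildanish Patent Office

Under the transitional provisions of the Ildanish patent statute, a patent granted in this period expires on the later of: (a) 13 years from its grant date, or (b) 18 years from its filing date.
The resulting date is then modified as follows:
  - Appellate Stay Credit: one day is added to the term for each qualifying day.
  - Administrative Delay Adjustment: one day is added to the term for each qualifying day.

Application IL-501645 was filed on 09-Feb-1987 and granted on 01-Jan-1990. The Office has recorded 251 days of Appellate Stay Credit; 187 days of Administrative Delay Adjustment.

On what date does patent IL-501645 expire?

2006-04-23

(a) grant + 13 years → 1 January 2003.
(b) filing + 18 years → 9 February 2005.
Later of the two: 9 February 2005.
Appellate Stay Credit: +251 days → 18 October 2005.
Administrative Delay Adjustment: +187 days → 23 April 2006.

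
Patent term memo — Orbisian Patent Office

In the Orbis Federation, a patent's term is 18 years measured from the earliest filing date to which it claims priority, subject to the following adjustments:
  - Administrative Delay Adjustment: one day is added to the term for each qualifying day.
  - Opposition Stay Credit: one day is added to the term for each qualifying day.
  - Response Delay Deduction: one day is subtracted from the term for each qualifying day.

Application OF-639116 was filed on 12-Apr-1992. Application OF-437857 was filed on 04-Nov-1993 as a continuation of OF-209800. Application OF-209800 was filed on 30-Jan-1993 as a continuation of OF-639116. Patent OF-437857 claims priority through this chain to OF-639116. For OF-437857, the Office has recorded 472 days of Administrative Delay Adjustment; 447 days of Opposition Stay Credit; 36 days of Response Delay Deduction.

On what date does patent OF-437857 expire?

September 11, 2012

Earliest priority filing: 12 April 1992.
Base term: 12 April 1992 + 18 years → 12 April 2010.
Administrative Delay Adjustment: +472 days → 28 July 2011.
Opposition Stay Credit: +447 days → 17 October 2012.
Response Delay Deduction: −36 days → 11 September 2012.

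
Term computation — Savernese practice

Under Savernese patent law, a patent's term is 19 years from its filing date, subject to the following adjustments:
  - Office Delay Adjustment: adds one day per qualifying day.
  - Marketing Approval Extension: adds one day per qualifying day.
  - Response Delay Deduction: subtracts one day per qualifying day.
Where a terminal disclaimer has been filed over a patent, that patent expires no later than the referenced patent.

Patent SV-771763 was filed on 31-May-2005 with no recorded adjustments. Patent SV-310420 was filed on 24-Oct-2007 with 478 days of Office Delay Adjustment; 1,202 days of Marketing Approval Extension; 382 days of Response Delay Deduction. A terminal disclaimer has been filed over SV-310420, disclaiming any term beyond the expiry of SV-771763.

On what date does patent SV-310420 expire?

May 31, 2024

Natural term of SV-310420:
  Base: filing + 19 years → 24 October 2026.
  Office Delay Adjustment: +478 days → 14 February 2028.
  Marketing Approval Extension: +1202 days → 31 May 2031.
  Response Delay Deduction: −382 days → 14 May 2030.
Expiry of referenced patent SV-771763:
  Base: filing + 19 years → 31 May 2024.
Terminal disclaimer: SV-310420 expires on the earlier of 14 May 2030 and 31 May 2024.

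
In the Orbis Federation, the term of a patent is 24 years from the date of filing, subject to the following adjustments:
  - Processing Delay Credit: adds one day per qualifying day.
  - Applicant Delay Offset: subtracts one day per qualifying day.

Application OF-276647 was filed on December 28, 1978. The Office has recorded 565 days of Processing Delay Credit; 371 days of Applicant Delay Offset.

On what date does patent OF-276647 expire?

July 10, 2003

Base term: filing date + 24 years → 28 December 2002.
Processing Delay Credit: +565 days → 15 July 2004.
Applicant Delay Offset: −371 days → 10 July 2003.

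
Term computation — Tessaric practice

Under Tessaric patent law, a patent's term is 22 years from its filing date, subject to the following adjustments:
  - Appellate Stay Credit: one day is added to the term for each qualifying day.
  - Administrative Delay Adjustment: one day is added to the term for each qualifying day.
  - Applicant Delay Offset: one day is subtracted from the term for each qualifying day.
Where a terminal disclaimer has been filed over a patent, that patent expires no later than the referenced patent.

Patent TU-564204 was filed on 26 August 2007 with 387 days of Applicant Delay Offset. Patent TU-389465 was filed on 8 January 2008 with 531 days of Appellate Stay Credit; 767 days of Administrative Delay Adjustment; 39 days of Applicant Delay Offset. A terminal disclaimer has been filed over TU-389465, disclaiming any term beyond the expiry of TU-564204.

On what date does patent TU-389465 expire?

August 4, 2028

Natural term of TU-389465:
  Base: filing + 22 years → 8 January 2030.
  Appellate Stay Credit: +531 days → 23 June 2031.
  Administrative Delay Adjustment: +767 days → 29 July 2033.
  Applicant Delay Offset: −39 days → 20 June 2033.
Expiry of referenced patent TU-564204:
  Base: filing + 22 years → 26 August 2029.
  Applicant Delay Offset: −387 days → 4 August 2028.
Terminal disclaimer: TU-389465 expires on the earlier of 20 June 2033 and 4 August 2028.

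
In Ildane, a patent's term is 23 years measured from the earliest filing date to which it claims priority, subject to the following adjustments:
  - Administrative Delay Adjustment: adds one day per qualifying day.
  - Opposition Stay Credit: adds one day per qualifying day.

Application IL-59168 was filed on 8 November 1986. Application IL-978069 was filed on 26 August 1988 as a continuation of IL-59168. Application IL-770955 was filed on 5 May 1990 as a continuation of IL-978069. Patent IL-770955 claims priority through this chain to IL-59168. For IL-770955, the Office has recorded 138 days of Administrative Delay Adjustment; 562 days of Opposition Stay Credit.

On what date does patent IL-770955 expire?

Earliest priority filing: 8 November 1986.
Base term: 8 November 1986 + 23 years → 8 November 2009.
Administrative Delay Adjustment: +138 days → 26 March 2010.
Opposition Stay Credit: +562 days → 9 October 2011.

2011-10-09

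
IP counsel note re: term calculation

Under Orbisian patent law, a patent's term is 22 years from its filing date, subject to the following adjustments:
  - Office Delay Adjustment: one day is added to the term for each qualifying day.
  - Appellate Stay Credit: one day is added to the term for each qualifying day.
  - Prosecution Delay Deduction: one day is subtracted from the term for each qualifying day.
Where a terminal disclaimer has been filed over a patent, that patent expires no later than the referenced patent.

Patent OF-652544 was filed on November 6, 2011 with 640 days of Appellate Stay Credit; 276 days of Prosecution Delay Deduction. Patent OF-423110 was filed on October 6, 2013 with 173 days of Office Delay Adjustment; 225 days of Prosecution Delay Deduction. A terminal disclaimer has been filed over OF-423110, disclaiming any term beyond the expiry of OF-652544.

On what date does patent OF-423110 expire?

November 5, 2034

Natural term of OF-423110:
  Base: filing + 22 years → 6 October 2035.
  Office Delay Adjustment: +173 days → 27 March 2036.
  Prosecution Delay Deduction: −225 days → 15 August 2035.
Expiry of referenced patent OF-652544:
  Base: filing + 22 years → 6 November 2033.
  Appellate Stay Credit: +640 days → 8 August 2035.
  Prosecution Delay Deduction: −276 days → 5 November 2034.
Terminal disclaimer: OF-423110 expires on the earlier of 15 August 2035 and 5 November 2034.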